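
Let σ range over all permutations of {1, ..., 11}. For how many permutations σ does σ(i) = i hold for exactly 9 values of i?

Choose which 9 of the 11 are fixed: C(11,9) = 55.
The other 2 form a derangement: !2 = 1.
Total: 55 × 1 = 55.

55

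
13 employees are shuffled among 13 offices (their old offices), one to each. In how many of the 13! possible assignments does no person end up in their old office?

2290792932

The subfactorial !13 = [13!/e] (nearest integer).
13! = 6227020800, and 6227020800/e ≈ 2290792932.07, so !13 = 2290792932.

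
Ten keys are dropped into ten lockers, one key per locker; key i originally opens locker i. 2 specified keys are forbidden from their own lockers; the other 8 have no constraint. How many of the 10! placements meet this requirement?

2943360

Let A_j be the event that the j-th constrained one is fixed. By inclusion-exclusion over the 2 events:
Σ_{j=0}^{2} (-1)^j C(2,j)(10-j)!
= C(2,0)·10! - C(2,1)·9! + C(2,2)·8!
= 3628800 - 725760 + 40320
= 2943360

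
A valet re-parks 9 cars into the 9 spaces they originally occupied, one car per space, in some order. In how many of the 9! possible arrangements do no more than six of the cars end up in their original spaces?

Sum C(9,i)·!(9-i) for i = 0..6:
  i=0: C(9,0)·!9 = 1·133496 = 133496
  i=1: C(9,1)·!8 = 9·14833 = 133497
  i=2: C(9,2)·!7 = 36·1854 = 66744
  i=3: C(9,3)·!6 = 84·265 = 22260
  i=4: C(9,4)·!5 = 126·44 = 5544
  i=5: C(9,5)·!4 = 126·9 = 1134
  i=6: C(9,6)·!3 = 84·2 = 168
Total = 362843.

362843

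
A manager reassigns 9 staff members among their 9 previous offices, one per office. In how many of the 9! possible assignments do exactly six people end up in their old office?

168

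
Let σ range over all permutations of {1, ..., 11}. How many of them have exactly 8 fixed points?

Pick the 8 fixed positions: C(11,8) = 165 ways.
The remaining 3 must be deranged: !3 = 2.
Total: 165 × 2 = 330.

330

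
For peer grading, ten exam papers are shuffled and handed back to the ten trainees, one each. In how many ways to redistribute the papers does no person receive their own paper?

1334961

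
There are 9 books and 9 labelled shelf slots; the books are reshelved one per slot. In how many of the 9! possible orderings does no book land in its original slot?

The subfactorial !9 = [9!/e] (nearest integer).
9! = 362880, and 362880/e ≈ 133496.09, so !9 = 133496.

133496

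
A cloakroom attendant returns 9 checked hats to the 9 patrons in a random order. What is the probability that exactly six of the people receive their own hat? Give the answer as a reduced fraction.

1/2160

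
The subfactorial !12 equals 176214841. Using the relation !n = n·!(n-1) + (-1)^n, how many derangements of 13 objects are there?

2290792932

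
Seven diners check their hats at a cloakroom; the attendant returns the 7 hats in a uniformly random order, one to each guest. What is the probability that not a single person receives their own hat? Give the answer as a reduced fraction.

Favorable outcomes: !7 = 1854.
Total outcomes: 7! = 5040.
Probability = 1854/5040 = 103/280.

103/280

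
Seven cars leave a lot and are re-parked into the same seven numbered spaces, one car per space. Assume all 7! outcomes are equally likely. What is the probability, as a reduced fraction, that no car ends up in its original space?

Favorable outcomes: !7 = 1854.
Total outcomes: 7! = 5040.
Probability = 1854/5040 = 103/280.

103/280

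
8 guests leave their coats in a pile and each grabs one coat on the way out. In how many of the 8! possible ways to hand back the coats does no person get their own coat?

The number of derangements of 8 is !8 = Σ_{k=0}^{8} (-1)^k·8!/k!
= 8! - 8!/1! + 8!/2! - 8!/3! + 8!/4! - 8!/5! + 8!/6! - 8!/7! + 8!/8!
= 40320 - 40320 + 20160 - 6720 + 1680 - 336 + 56 - 8 + 1
= 14833

14833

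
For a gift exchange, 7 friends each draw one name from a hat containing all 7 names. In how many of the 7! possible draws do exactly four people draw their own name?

70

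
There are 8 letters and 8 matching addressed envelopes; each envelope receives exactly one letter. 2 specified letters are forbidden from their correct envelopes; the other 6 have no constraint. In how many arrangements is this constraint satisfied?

30960

Let A_j be the event that the j-th constrained one is fixed. By inclusion-exclusion over the 2 events:
Σ_{j=0}^{2} (-1)^j C(2,j)(8-j)!
= C(2,0)·8! - C(2,1)·7! + C(2,2)·6!
= 40320 - 10080 + 720
= 30960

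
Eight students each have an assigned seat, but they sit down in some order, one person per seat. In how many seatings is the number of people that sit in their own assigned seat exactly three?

2464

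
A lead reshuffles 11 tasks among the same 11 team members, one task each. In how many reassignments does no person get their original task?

Recurrence: !11 = 11·!10 + (-1)^11.
!11 = 11·1334961 - 1 = 14684570

14684570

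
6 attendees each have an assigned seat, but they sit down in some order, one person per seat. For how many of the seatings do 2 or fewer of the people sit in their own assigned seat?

# with exactly i fixed is C(6,i)·!(6-i); sum over i=0..2:
  i=0: C(6,0)·!6 = 1·265 = 265
  i=1: C(6,1)·!5 = 6·44 = 264
  i=2: C(6,2)·!4 = 15·9 = 135
Total = 664.

664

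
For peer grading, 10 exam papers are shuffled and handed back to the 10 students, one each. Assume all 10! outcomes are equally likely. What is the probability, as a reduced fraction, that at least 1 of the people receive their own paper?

Favorable outcomes: Σ_{i≥1} C(10,i)·!(10-i) = 10·133496 + 45·14833 + 120·1854 + 210·265 + 252·44 + 210·9 + 120·2 + 45·1 + 10·0 + 1·1 = 2293839.
Total outcomes: 10! = 3628800.
Probability = 2293839/3628800 = 28319/44800.

28319/44800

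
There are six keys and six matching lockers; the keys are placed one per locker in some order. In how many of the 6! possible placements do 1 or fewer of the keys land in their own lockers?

529

Sum C(6,i)·!(6-i) for i = 0..1:
  i=0: C(6,0)·!6 = 1·265 = 265
  i=1: C(6,1)·!5 = 6·44 = 264
Total = 529.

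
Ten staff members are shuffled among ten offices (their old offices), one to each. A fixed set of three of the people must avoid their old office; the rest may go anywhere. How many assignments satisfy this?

2656080

Inclusion-exclusion on the 3 forbidden self-matches:
Σ_{j=0}^{3} (-1)^j C(3,j)(10-j)!
= C(3,0)·10! - C(3,1)·9! + C(3,2)·8! - C(3,3)·7!
= 3628800 - 1088640 + 120960 - 5040
= 2656080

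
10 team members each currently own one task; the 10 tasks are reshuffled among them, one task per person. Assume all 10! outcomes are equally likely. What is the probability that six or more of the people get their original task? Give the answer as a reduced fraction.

Favorable outcomes: Σ_{i≥6} C(10,i)·!(10-i) = 210·9 + 120·2 + 45·1 + 10·0 + 1·1 = 2176.
Total outcomes: 10! = 3628800.
Probability = 2176/3628800 = 17/28350.

17/28350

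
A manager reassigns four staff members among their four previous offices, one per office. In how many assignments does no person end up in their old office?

By inclusion-exclusion, !4 = Σ (-1)^k · 4!/k! for k=0..4
= 4! - 4!/1! + 4!/2! - 4!/3! + 4!/4!
= 24 - 24 + 12 - 4 + 1
= 9

9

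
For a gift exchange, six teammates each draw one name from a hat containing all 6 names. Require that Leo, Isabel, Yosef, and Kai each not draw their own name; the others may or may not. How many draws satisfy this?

Let A_j be the event that the j-th constrained one is fixed. By inclusion-exclusion over the 4 events:
Σ_{j=0}^{4} (-1)^j C(4,j)(6-j)!
= C(4,0)·6! - C(4,1)·5! + C(4,2)·4! - C(4,3)·3! + C(4,4)·2!
= 720 - 480 + 144 - 24 + 2
= 362

362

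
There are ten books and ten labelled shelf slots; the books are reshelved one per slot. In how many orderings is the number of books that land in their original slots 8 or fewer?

3628799

# with exactly i fixed is C(10,i)·!(10-i); sum over i=0..8:
  i=0: C(10,0)·!10 = 1·1334961 = 1334961
  i=1: C(10,1)·!9 = 10·133496 = 1334960
  i=2: C(10,2)·!8 = 45·14833 = 667485
  i=3: C(10,3)·!7 = 120·1854 = 222480
  i=4: C(10,4)·!6 = 210·265 = 55650
  i=5: C(10,5)·!5 = 252·44 = 11088
  i=6: C(10,6)·!4 = 210·9 = 1890
  i=7: C(10,7)·!3 = 120·2 = 240
  i=8: C(10,8)·!2 = 45·1 = 45
Total = 3628799.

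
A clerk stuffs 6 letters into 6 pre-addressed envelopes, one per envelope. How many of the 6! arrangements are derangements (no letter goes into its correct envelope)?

265

The subfactorial !6 = [6!/e] (nearest integer).
6! = 720, and 720/e ≈ 264.87, so !6 = 265.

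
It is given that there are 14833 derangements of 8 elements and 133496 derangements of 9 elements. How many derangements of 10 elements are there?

!10 = (10-1)·(!9 + !8) = 9·(133496 + 14833) = 9·148329 = 1334961.

1334961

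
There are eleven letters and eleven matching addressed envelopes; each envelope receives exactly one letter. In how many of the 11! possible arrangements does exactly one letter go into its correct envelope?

14684571

Pick the single fixed position: C(11,1) = 11 ways.
The remaining 10 must be deranged: !10 = 1334961.
Total: 11 × 1334961 = 14684571.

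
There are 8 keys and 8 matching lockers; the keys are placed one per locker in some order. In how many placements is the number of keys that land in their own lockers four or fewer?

40179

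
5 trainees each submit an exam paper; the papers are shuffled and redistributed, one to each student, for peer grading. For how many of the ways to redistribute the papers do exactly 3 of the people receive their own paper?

10

Pick the 3 fixed positions: C(5,3) = 10 ways.
The remaining 2 must be deranged: !2 = 1.
Total: 10 × 1 = 10.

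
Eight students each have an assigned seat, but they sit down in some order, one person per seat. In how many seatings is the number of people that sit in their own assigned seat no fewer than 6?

29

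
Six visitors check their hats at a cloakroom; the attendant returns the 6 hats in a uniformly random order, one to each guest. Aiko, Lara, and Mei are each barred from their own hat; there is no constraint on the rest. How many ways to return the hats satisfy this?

Let A_j be the event that the j-th constrained one is fixed. By inclusion-exclusion over the 3 events:
Σ_{j=0}^{3} (-1)^j C(3,j)(6-j)!
= C(3,0)·6! - C(3,1)·5! + C(3,2)·4! - C(3,3)·3!
= 720 - 360 + 72 - 6
= 426

426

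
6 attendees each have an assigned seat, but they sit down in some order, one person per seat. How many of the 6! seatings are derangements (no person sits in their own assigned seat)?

Use !n = (n-1)(!(n-1) + !(n-2)).
!6 = 5·(44 + 9) = 5·53 = 265

265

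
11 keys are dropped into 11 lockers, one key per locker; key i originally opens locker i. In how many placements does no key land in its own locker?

14684570

The number of derangements of 11 is !11 = Σ_{k=0}^{11} (-1)^k·11!/k!
= 11! - 11!/1! + 11!/2! - 11!/3! + 11!/4! - 11!/5! + 11!/6! - 11!/7! + 11!/8! - 11!/9! + 11!/10! - 11!/11!
= 39916800 - 39916800 + 19958400 - 6652800 + 1663200 - 332640 + 55440 - 7920 + 990 - 110 + 11 - 1
= 14684570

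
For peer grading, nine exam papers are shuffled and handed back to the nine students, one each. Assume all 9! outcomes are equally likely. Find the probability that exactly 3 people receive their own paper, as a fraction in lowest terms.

Favorable outcomes: C(9,3)·!6 = 84·265 = 22260.
Total outcomes: 9! = 362880.
Probability = 22260/362880 = 53/864.

53/864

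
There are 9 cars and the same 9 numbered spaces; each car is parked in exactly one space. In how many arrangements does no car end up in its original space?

133496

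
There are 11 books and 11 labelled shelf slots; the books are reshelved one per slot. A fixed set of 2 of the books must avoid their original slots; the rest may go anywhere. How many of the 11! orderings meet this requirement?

33022080

Let A_j be the event that the j-th constrained one is fixed. By inclusion-exclusion over the 2 events:
Σ_{j=0}^{2} (-1)^j C(2,j)(11-j)!
= C(2,0)·11! - C(2,1)·10! + C(2,2)·9!
= 39916800 - 7257600 + 362880
= 33022080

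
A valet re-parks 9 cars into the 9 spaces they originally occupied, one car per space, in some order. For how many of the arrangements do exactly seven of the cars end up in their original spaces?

Pick the 7 fixed positions: C(9,7) = 36 ways.
The other 2 form a derangement: !2 = 1.
Total: 36 × 1 = 36.

36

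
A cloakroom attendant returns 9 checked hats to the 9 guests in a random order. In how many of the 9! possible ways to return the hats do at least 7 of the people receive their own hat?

37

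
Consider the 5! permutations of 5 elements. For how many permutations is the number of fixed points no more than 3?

119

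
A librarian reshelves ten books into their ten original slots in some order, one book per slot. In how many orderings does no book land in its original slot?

Use !n = n·!(n-1) + (-1)^n.
!10 = 10·133496 + 1 = 1334961

1334961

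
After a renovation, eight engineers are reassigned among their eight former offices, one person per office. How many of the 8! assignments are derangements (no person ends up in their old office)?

14833

!8 is the nearest integer to 8!/e.
8! = 40320, and 40320/e ≈ 14832.90, so !8 = 14833.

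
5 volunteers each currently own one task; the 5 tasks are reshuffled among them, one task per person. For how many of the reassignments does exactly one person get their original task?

Pick the single fixed position: C(5,1) = 5 ways.
The remaining 4 must be deranged: !4 = 9.
Total: 5 × 9 = 45.

45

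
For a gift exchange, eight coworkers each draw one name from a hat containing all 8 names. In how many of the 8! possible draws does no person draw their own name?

By inclusion-exclusion, !8 = Σ (-1)^k · 8!/k! for k=0..8
= 8! - 8!/1! + 8!/2! - 8!/3! + 8!/4! - 8!/5! + 8!/6! - 8!/7! + 8!/8!
= 40320 - 40320 + 20160 - 6720 + 1680 - 336 + 56 - 8 + 1
= 14833

14833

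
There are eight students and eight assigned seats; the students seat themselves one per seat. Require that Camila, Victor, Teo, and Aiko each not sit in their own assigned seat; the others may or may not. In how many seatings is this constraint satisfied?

Inclusion-exclusion on the 4 forbidden self-matches:
Σ_{j=0}^{4} (-1)^j C(4,j)(8-j)!
= C(4,0)·8! - C(4,1)·7! + C(4,2)·6! - C(4,3)·5! + C(4,4)·4!
= 40320 - 20160 + 4320 - 480 + 24
= 24024

24024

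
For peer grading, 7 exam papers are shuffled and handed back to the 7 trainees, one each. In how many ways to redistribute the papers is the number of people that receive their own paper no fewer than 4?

# with exactly i fixed is C(7,i)·!(7-i); sum over i=4..7:
  i=4: C(7,4)·!3 = 35·2 = 70
  i=5: C(7,5)·!2 = 21·1 = 21
  i=6: C(7,6)·!1 = 7·0 = 0
  i=7: C(7,7)·!0 = 1·1 = 1
Total = 92.

92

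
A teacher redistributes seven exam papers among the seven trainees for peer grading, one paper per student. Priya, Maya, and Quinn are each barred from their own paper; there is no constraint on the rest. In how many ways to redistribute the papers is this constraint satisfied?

3216

Let A_j be the event that the j-th constrained one is fixed. By inclusion-exclusion over the 3 events:
Σ_{j=0}^{3} (-1)^j C(3,j)(7-j)!
= C(3,0)·7! - C(3,1)·6! + C(3,2)·5! - C(3,3)·4!
= 5040 - 2160 + 360 - 24
= 3216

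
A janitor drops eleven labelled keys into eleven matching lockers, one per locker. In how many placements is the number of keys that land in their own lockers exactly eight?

330

Choose which 8 of the 11 are fixed: C(11,8) = 165.
The other 3 form a derangement: !3 = 2.
Total: 165 × 2 = 330.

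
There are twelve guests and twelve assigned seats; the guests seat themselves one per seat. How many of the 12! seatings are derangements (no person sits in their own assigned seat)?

176214841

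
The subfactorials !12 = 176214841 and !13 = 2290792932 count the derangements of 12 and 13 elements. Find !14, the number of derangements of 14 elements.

32071101049

!14 = (14-1)·(!13 + !12) = 13·(2290792932 + 176214841) = 13·2467007773 = 32071101049.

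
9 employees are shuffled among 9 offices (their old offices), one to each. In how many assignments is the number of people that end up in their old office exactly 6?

168

Pick the 6 fixed positions: C(9,6) = 84 ways.
The other 3 form a derangement: !3 = 2.
Total: 84 × 2 = 168.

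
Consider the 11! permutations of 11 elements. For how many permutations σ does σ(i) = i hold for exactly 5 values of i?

122430

Choose which 5 of the 11 are fixed: C(11,5) = 462.
The other 6 form a derangement: !6 = 265.
Total: 462 × 265 = 122430.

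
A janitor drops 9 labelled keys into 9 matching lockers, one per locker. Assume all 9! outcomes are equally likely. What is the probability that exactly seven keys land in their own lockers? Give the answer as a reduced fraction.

1/10080

Favorable outcomes: C(9,7)·!2 = 36·1 = 36.
Total outcomes: 9! = 362880.
Probability = 36/362880 = 1/10080.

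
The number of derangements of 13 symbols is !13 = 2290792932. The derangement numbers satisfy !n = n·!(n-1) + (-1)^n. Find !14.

!14 = 14·2290792932 + 1 = 32071101049.

32071101049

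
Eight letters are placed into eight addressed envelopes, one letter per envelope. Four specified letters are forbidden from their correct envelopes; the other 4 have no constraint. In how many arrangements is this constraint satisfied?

Let A_j be the event that the j-th constrained one is fixed. By inclusion-exclusion over the 4 events:
Σ_{j=0}^{4} (-1)^j C(4,j)(8-j)!
= C(4,0)·8! - C(4,1)·7! + C(4,2)·6! - C(4,3)·5! + C(4,4)·4!
= 40320 - 20160 + 4320 - 480 + 24
= 24024

24024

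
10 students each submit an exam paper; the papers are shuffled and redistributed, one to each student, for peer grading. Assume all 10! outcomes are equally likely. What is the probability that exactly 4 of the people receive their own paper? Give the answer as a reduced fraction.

53/3456

Favorable outcomes: C(10,4)·!6 = 210·265 = 55650.
Total outcomes: 10! = 3628800.
Probability = 55650/3628800 = 53/3456.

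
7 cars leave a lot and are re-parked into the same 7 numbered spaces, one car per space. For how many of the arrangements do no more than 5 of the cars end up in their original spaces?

5039

# with exactly i fixed is C(7,i)·!(7-i); sum over i=0..5:
  i=0: C(7,0)·!7 = 1·1854 = 1854
  i=1: C(7,1)·!6 = 7·265 = 1855
  i=2: C(7,2)·!5 = 21·44 = 924
  i=3: C(7,3)·!4 = 35·9 = 315
  i=4: C(7,4)·!3 = 35·2 = 70
  i=5: C(7,5)·!2 = 21·1 = 21
Total = 5039.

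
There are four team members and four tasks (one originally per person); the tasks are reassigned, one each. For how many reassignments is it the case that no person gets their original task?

9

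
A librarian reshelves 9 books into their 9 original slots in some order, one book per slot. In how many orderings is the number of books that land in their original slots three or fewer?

355997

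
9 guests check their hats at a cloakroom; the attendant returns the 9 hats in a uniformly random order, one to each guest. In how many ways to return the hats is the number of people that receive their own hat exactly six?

Choose which 6 of the 9 are fixed: C(9,6) = 84.
The other 3 form a derangement: !3 = 2.
Total: 84 × 2 = 168.

168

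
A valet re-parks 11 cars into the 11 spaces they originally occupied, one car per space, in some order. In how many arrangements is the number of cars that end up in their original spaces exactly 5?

122430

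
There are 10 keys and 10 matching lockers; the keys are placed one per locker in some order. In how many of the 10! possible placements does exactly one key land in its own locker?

Pick the single fixed position: C(10,1) = 10 ways.
The remaining 9 must be deranged: !9 = 133496.
Total: 10 × 133496 = 1334960.

1334960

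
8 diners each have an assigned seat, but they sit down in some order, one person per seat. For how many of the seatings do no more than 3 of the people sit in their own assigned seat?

39549

# with exactly i fixed is C(8,i)·!(8-i); sum over i=0..3:
  i=0: C(8,0)·!8 = 1·14833 = 14833
  i=1: C(8,1)·!7 = 8·1854 = 14832
  i=2: C(8,2)·!6 = 28·265 = 7420
  i=3: C(8,3)·!5 = 56·44 = 2464
Total = 39549.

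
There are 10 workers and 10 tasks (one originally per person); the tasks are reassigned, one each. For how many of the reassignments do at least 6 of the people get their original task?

2176

# with exactly i fixed is C(10,i)·!(10-i); sum over i=6..10:
  i=6: C(10,6)·!4 = 210·9 = 1890
  i=7: C(10,7)·!3 = 120·2 = 240
  i=8: C(10,8)·!2 = 45·1 = 45
  i=9: C(10,9)·!1 = 10·0 = 0
  i=10: C(10,10)·!0 = 1·1 = 1
Total = 2176.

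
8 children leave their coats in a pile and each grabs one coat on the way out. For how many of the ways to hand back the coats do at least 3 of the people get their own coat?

# with exactly i fixed is C(8,i)·!(8-i); sum over i=3..8:
  i=3: C(8,3)·!5 = 56·44 = 2464
  i=4: C(8,4)·!4 = 70·9 = 630
  i=5: C(8,5)·!3 = 56·2 = 112
  i=6: C(8,6)·!2 = 28·1 = 28
  i=7: C(8,7)·!1 = 8·0 = 0
  i=8: C(8,8)·!0 = 1·1 = 1
Total = 3235.

3235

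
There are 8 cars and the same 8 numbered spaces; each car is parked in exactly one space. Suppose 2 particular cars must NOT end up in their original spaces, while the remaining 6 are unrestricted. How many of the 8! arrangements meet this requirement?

Inclusion-exclusion on the 2 forbidden self-matches:
Σ_{j=0}^{2} (-1)^j C(2,j)(8-j)!
= C(2,0)·8! - C(2,1)·7! + C(2,2)·6!
= 40320 - 10080 + 720
= 30960

30960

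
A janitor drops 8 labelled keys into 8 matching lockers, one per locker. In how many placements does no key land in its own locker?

By inclusion-exclusion, !8 = Σ (-1)^k · 8!/k! for k=0..8
= 8! - 8!/1! + 8!/2! - 8!/3! + 8!/4! - 8!/5! + 8!/6! - 8!/7! + 8!/8!
= 40320 - 40320 + 20160 - 6720 + 1680 - 336 + 56 - 8 + 1
= 14833

14833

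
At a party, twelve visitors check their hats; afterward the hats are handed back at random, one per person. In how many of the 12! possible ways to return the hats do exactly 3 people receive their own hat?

Pick the 3 fixed positions: C(12,3) = 220 ways.
The other 9 form a derangement: !9 = 133496.
Total: 220 × 133496 = 29369120.

29369120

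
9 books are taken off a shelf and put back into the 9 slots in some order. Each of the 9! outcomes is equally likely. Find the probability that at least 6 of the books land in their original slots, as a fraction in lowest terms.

Favorable outcomes: Σ_{i≥6} C(9,i)·!(9-i) = 84·2 + 36·1 + 9·0 + 1·1 = 205.
Total outcomes: 9! = 362880.
Probability = 205/362880 = 41/72576.

41/72576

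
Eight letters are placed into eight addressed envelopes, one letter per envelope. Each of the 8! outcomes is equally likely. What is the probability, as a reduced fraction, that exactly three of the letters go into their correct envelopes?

Favorable outcomes: C(8,3)·!5 = 56·44 = 2464.
Total outcomes: 8! = 40320.
Probability = 2464/40320 = 11/180.

11/180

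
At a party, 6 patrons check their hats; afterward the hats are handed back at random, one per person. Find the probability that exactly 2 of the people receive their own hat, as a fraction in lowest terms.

Favorable outcomes: C(6,2)·!4 = 15·9 = 135.
Total outcomes: 6! = 720.
Probability = 135/720 = 3/16.

3/16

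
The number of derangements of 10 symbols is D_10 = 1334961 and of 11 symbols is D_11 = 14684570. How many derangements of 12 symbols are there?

D_12 = (12-1)·(D_11 + D_10) = 11·(14684570 + 1334961) = 11·16019531 = 176214841.

176214841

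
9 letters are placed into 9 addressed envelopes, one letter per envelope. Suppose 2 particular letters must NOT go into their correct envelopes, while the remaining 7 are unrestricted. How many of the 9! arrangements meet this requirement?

Let A_j be the event that the j-th constrained one is fixed. By inclusion-exclusion over the 2 events:
Σ_{j=0}^{2} (-1)^j C(2,j)(9-j)!
= C(2,0)·9! - C(2,1)·8! + C(2,2)·7!
= 362880 - 80640 + 5040
= 287280

287280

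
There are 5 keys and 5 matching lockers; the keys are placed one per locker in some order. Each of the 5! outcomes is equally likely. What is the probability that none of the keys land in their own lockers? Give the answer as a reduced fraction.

11/30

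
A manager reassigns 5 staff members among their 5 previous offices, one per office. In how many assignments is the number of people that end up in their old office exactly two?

20

Choose which 2 of the 5 are fixed: C(5,2) = 10.
The remaining 3 must be deranged: !3 = 2.
Total: 10 × 2 = 20.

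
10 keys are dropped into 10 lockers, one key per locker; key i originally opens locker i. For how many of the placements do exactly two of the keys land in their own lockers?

667485

Choose which 2 of the 10 are fixed: C(10,2) = 45.
The remaining 8 must be deranged: !8 = 14833.
Total: 45 × 14833 = 667485.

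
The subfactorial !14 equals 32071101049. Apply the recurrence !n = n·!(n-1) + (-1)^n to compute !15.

481066515734

!15 = 15·32071101049 - 1 = 481066515734.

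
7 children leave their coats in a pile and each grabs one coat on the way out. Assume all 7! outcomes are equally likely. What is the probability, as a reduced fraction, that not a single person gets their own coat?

103/280

Favorable outcomes: !7 = 1854.
Total outcomes: 7! = 5040.
Probability = 1854/5040 = 103/280.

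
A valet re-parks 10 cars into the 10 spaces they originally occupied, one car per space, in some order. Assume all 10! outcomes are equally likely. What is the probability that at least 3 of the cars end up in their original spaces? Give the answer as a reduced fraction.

145697/1814400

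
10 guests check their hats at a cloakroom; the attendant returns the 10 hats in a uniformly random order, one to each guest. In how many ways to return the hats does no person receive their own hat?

1334961

The number of derangements of 10 is !10 = Σ_{k=0}^{10} (-1)^k·10!/k!
= 10! - 10!/1! + 10!/2! - 10!/3! + 10!/4! - 10!/5! + 10!/6! - 10!/7! + 10!/8! - 10!/9! + 10!/10!
= 3628800 - 3628800 + 1814400 - 604800 + 151200 - 30240 + 5040 - 720 + 90 - 10 + 1
= 1334961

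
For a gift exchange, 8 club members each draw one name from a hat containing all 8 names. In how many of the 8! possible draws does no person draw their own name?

Use !n = n·!(n-1) + (-1)^n.
!8 = 8·1854 + 1 = 14833

14833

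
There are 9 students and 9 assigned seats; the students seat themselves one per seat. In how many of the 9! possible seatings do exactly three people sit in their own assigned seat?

Choose which 3 of the 9 are fixed: C(9,3) = 84.
The remaining 6 must be deranged: !6 = 265.
Total: 84 × 265 = 22260.

22260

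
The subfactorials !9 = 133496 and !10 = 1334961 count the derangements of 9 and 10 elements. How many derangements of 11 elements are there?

14684570

!11 = (11-1)·(!10 + !9) = 10·(1334961 + 133496) = 10·1468457 = 14684570.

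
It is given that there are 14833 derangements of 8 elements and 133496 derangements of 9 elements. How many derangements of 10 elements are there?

1334961

!10 = (10-1)·(!9 + !8) = 9·(133496 + 14833) = 9·148329 = 1334961.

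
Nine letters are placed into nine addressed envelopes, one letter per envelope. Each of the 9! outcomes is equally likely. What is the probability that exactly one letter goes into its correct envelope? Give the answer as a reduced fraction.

2119/5760

Favorable outcomes: C(9,1)·!8 = 9·14833 = 133497.
Total outcomes: 9! = 362880.
Probability = 133497/362880 = 2119/5760.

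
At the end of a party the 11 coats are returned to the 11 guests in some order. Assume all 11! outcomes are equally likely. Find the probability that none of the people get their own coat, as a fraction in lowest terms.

Favorable outcomes: !11 = 14684570.
Total outcomes: 11! = 39916800.
Probability = 14684570/39916800 = 1468457/3991680.

1468457/3991680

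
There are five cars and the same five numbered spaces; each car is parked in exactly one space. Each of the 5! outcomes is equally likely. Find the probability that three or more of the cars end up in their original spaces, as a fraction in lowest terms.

11/120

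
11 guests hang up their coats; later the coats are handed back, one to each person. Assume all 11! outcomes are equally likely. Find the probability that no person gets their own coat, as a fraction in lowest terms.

1468457/3991680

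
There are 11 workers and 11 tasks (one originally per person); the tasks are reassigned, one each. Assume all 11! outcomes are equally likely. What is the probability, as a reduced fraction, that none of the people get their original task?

Favorable outcomes: !11 = 14684570.
Total outcomes: 11! = 39916800.
Probability = 14684570/39916800 = 1468457/3991680.

1468457/3991680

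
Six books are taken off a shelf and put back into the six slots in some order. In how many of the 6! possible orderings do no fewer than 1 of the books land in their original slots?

455

# with exactly i fixed is C(6,i)·!(6-i); sum over i=1..6:
  i=1: C(6,1)·!5 = 6·44 = 264
  i=2: C(6,2)·!4 = 15·9 = 135
  i=3: C(6,3)·!3 = 20·2 = 40
  i=4: C(6,4)·!2 = 15·1 = 15
  i=5: C(6,5)·!1 = 6·0 = 0
  i=6: C(6,6)·!0 = 1·1 = 1
Total = 455.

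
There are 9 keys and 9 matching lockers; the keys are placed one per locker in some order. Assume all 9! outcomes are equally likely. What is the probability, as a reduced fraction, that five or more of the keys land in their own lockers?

1339/362880

Favorable outcomes: Σ_{i≥5} C(9,i)·!(9-i) = 126·9 + 84·2 + 36·1 + 9·0 + 1·1 = 1339.
Total outcomes: 9! = 362880.
Probability = 1339/362880 = 1339/362880.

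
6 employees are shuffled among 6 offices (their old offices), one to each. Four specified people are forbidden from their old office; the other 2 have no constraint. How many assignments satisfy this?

362

Inclusion-exclusion on the 4 forbidden self-matches:
Σ_{j=0}^{4} (-1)^j C(4,j)(6-j)!
= C(4,0)·6! - C(4,1)·5! + C(4,2)·4! - C(4,3)·3! + C(4,4)·2!
= 720 - 480 + 144 - 24 + 2
= 362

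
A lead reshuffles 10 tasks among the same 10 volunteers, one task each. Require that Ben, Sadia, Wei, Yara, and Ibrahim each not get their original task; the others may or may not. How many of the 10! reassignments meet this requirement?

2170680

Let A_j be the event that the j-th constrained one is fixed. By inclusion-exclusion over the 5 events:
Σ_{j=0}^{5} (-1)^j C(5,j)(10-j)!
= C(5,0)·10! - C(5,1)·9! + C(5,2)·8! - C(5,3)·7! + C(5,4)·6! - C(5,5)·5!
= 3628800 - 1814400 + 403200 - 50400 + 3600 - 120
= 2170680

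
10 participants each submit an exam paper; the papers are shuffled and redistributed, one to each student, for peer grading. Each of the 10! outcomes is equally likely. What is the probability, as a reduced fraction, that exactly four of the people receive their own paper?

53/3456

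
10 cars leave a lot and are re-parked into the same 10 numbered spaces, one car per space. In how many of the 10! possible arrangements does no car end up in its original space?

1334961

!10 = 10! · Σ_{k=0}^{10} (-1)^k/k!
= 10! - 10!/1! + 10!/2! - 10!/3! + 10!/4! - 10!/5! + 10!/6! - 10!/7! + 10!/8! - 10!/9! + 10!/10!
= 3628800 - 3628800 + 1814400 - 604800 + 151200 - 30240 + 5040 - 720 + 90 - 10 + 1
= 1334961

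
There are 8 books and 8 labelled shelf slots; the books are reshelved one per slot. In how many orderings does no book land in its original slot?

14833

!8 = 8! · Σ_{k=0}^{8} (-1)^k/k!
= 8! - 8!/1! + 8!/2! - 8!/3! + 8!/4! - 8!/5! + 8!/6! - 8!/7! + 8!/8!
= 40320 - 40320 + 20160 - 6720 + 1680 - 336 + 56 - 8 + 1
= 14833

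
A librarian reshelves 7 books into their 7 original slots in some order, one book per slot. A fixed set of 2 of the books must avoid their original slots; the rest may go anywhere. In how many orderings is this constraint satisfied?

3720

Inclusion-exclusion on the 2 forbidden self-matches:
Σ_{j=0}^{2} (-1)^j C(2,j)(7-j)!
= C(2,0)·7! - C(2,1)·6! + C(2,2)·5!
= 5040 - 1440 + 120
= 3720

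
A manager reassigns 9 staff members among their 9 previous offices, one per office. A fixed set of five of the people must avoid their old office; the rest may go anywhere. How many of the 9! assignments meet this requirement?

205056

Let A_j be the event that the j-th constrained one is fixed. By inclusion-exclusion over the 5 events:
Σ_{j=0}^{5} (-1)^j C(5,j)(9-j)!
= C(5,0)·9! - C(5,1)·8! + C(5,2)·7! - C(5,3)·6! + C(5,4)·5! - C(5,5)·4!
= 362880 - 201600 + 50400 - 7200 + 600 - 24
= 205056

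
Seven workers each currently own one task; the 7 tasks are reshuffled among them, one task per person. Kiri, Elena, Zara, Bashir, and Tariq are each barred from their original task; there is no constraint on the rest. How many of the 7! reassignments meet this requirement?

Let A_j be the event that the j-th constrained one is fixed. By inclusion-exclusion over the 5 events:
Σ_{j=0}^{5} (-1)^j C(5,j)(7-j)!
= C(5,0)·7! - C(5,1)·6! + C(5,2)·5! - C(5,3)·4! + C(5,4)·3! - C(5,5)·2!
= 5040 - 3600 + 1200 - 240 + 30 - 2
= 2428

2428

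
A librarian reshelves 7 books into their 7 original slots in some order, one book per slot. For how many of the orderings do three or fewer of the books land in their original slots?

4948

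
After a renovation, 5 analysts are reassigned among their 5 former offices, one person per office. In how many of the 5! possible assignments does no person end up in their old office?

44

The subfactorial !5 = [5!/e] (nearest integer).
5! = 120, and 120/e ≈ 44.15, so !5 = 44.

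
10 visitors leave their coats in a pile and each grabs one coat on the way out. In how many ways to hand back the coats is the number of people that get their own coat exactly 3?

Pick the 3 fixed positions: C(10,3) = 120 ways.
The other 7 form a derangement: !7 = 1854.
Total: 120 × 1854 = 222480.

222480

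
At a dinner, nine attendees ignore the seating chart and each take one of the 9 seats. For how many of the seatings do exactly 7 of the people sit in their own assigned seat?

36

Pick the 7 fixed positions: C(9,7) = 36 ways.
The other 2 form a derangement: !2 = 1.
Total: 36 × 1 = 36.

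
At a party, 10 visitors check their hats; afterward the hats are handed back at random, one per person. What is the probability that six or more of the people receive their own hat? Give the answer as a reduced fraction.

17/28350

Favorable outcomes: Σ_{i≥6} C(10,i)·!(10-i) = 210·9 + 120·2 + 45·1 + 10·0 + 1·1 = 2176.
Total outcomes: 10! = 3628800.
Probability = 2176/3628800 = 17/28350.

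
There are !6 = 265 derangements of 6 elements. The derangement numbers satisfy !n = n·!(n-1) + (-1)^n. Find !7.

!7 = 7·265 - 1 = 1854.

1854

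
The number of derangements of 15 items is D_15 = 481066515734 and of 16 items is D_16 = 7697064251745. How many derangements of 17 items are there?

130850092279664

D_17 = (17-1)·(D_16 + D_15) = 16·(7697064251745 + 481066515734) = 16·8178130767479 = 130850092279664.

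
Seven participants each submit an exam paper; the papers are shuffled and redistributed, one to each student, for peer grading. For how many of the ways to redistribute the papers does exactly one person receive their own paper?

1855

Choose which one of the 7 is fixed: C(7,1) = 7.
The remaining 6 must be deranged: !6 = 265.
Total: 7 × 265 = 1855.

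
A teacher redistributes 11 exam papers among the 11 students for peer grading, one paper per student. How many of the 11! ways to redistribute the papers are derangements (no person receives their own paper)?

14684570

The subfactorial !11 = [11!/e] (nearest integer).
11! = 39916800, and 39916800/e ≈ 14684570.08, so !11 = 14684570.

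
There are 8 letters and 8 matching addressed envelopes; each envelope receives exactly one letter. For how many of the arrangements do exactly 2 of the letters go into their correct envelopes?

7420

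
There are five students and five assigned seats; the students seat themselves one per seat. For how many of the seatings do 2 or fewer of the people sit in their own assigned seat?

109

# with exactly i fixed is C(5,i)·!(5-i); sum over i=0..2:
  i=0: C(5,0)·!5 = 1·44 = 44
  i=1: C(5,1)·!4 = 5·9 = 45
  i=2: C(5,2)·!3 = 10·2 = 20
Total = 109.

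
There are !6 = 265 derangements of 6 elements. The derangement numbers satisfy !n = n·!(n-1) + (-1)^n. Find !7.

1854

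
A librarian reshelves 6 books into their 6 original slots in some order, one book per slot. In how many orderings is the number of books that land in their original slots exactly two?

Pick the 2 fixed positions: C(6,2) = 15 ways.
The remaining 4 must be deranged: !4 = 9.
Total: 15 × 9 = 135.

135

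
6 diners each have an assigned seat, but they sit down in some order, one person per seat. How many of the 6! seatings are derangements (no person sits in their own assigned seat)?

265

!6 = 6! · Σ_{k=0}^{6} (-1)^k/k!
= 6! - 6!/1! + 6!/2! - 6!/3! + 6!/4! - 6!/5! + 6!/6!
= 720 - 720 + 360 - 120 + 30 - 6 + 1
= 265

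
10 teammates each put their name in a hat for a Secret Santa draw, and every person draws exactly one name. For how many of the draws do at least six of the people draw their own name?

2176

# with exactly i fixed is C(10,i)·!(10-i); sum over i=6..10:
  i=6: C(10,6)·!4 = 210·9 = 1890
  i=7: C(10,7)·!3 = 120·2 = 240
  i=8: C(10,8)·!2 = 45·1 = 45
  i=9: C(10,9)·!1 = 10·0 = 0
  i=10: C(10,10)·!0 = 1·1 = 1
Total = 2176.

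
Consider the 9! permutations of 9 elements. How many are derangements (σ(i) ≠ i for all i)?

133496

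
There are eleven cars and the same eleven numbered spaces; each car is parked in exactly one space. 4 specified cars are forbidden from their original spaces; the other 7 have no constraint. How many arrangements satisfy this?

27422640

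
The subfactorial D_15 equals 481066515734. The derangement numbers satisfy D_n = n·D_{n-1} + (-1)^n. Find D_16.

7697064251745

D_16 = 16·481066515734 + 1 = 7697064251745.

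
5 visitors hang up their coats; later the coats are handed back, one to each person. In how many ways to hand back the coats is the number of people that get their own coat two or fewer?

# with exactly i fixed is C(5,i)·!(5-i); sum over i=0..2:
  i=0: C(5,0)·!5 = 1·44 = 44
  i=1: C(5,1)·!4 = 5·9 = 45
  i=2: C(5,2)·!3 = 10·2 = 20
Total = 109.

109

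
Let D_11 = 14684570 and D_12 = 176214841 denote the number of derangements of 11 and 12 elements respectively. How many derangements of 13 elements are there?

2290792932

D_13 = (13-1)·(D_12 + D_11) = 12·(176214841 + 14684570) = 12·190899411 = 2290792932.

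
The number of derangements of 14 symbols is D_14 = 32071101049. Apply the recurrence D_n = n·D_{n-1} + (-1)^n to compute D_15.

481066515734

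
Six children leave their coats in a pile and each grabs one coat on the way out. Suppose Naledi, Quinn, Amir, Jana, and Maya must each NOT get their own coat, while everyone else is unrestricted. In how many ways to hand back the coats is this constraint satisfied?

309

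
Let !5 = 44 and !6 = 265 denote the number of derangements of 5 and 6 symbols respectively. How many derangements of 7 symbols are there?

!7 = (7-1)·(!6 + !5) = 6·(265 + 44) = 6·309 = 1854.

1854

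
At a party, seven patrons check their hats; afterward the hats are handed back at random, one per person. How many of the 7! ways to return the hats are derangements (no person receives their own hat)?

Use !n = n·!(n-1) + (-1)^n.
!7 = 7·265 - 1 = 1854

1854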